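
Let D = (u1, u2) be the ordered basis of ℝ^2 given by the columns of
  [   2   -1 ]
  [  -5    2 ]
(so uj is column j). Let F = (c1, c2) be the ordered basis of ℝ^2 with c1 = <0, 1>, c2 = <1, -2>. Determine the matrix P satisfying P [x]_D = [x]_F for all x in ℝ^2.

Take x = uj: its D-coordinates are the j-th standard unit vector, so P e_j — column j of P — equals [uj]_F.
u1 = -c1 + 2c2, giving column 1 = <-1, 2>; repeating for each j gives P = [[-1, 0], [2, -1]].

[[-1, 0], [2, -1]]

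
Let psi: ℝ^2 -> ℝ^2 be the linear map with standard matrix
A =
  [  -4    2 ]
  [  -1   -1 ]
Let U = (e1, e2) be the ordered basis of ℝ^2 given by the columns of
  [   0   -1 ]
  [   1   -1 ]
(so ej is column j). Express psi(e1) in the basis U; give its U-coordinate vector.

(-3, -2)

Compute psi(e1) = A e1 = (2, -1) in standard coordinates.
Then write this in U-coordinates: solve for y in y_1 e1 + y_2 e2 = (2, -1).
This gives y = (-3, -2), which is column 1 of [psi]_U.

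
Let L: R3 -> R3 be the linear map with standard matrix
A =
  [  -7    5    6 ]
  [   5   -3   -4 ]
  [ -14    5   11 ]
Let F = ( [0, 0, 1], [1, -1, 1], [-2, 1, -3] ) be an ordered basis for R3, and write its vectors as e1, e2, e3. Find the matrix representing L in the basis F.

[[3, 0, -1], [2, -2, 1], [-2, 2, 0]]

Let P have columns e1, ..., e3. Then [L]_F = P^(-1) A P.
Here det P = -1, so P^(-1) is integer; computing A P first and then P^(-1)(A P) gives [[3, 0, -1], [2, -2, 1], [-2, 2, 0]].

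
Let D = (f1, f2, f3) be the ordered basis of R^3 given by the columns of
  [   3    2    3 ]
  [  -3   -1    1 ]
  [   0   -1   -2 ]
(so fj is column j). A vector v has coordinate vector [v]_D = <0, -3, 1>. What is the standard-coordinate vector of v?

<-3, 4, 1>

The coordinates say v = 0·f1 - 3f2 + f3; adding the scaled basis vectors gives <-3, 4, 1>.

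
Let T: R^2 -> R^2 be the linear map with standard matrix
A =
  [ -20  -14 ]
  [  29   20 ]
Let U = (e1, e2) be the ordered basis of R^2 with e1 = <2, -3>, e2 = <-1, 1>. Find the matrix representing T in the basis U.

The j-th column of [T]_U is [T(ej)]_U.
T(e1) = A e1 = <2, -2> = 0·e1 - 2e2, so column 1 is <0, -2>.
Repeating for e2 and assembling the columns gives [[0, 3], [-2, 0]].

[[0, 3], [-2, 0]]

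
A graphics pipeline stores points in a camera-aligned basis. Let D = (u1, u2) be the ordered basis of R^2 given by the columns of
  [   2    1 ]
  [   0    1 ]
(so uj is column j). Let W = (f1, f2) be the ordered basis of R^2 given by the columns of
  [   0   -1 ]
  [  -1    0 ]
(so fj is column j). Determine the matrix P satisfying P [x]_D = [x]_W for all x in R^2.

[[0, -1], [-2, -1]]

Column j of P is [uj]_W, since P maps D-coordinates to W-coordinates.
Expressing u1 in W: u1 = 0·f1 - 2f2, so column 1 of P is <0, -2>.
Doing the same for each uj gives P = [[0, -1], [-2, -1]].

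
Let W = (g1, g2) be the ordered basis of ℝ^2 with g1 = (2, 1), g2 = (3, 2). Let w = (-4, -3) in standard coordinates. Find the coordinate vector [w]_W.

We seek scalars with c_1 g1 + c_2 g2 = w; equivalently solve M c = w where the columns of M are g1, g2.
System: 2c_1 + 3c_2 = -4, c_1 + 2c_2 = -3; solving gives c_1 = 1, c_2 = -2.
Check: g1 - 2g2 = (-4, -3).

(1, -2)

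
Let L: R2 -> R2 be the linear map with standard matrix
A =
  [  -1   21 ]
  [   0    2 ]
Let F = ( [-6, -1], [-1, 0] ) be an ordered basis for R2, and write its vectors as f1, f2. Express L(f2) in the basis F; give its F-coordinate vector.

[0, -1]

Column 2 of [L]_F is the F-coordinate vector of L(f2).
In standard coordinates L(f2) = A f2 = [1, 0].
Converting to F: [1, 0] = 0·f1 - f2, so the coordinate vector is [0, -1].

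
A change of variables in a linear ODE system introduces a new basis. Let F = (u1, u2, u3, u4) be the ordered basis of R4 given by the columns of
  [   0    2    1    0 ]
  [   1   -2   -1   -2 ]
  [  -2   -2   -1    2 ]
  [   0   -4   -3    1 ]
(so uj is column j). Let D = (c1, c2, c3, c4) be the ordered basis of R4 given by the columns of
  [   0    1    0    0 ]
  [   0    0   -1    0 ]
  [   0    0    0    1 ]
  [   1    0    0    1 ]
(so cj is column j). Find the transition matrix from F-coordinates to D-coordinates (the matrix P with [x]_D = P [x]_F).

[[2, -2, -2, -1], [0, 2, 1, 0], [-1, 2, 1, 2], [-2, -2, -1, 2]]

Take x = uj: its F-coordinates are the j-th standard unit vector, so P e_j — column j of P — equals [uj]_D.
u1 = 2c1 + 0·c2 - c3 - 2c4, giving column 1 = [2, 0, -1, -2]; repeating for each j gives P = [[2, -2, -2, -1], [0, 2, 1, 0], [-1, 2, 1, 2], [-2, -2, -1, 2]].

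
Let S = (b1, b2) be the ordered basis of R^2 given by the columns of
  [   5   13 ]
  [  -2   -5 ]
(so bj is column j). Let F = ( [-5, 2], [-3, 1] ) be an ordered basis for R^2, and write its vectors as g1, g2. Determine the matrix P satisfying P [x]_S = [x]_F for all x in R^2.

Take x = bj: its S-coordinates are the j-th standard unit vector, so P e_j — column j of P — equals [bj]_F.
b1 = -g1 + 0·g2, giving column 1 = [-1, 0]; repeating for each j gives P = [[-1, -2], [0, -1]].

[[-1, -2], [0, -1]]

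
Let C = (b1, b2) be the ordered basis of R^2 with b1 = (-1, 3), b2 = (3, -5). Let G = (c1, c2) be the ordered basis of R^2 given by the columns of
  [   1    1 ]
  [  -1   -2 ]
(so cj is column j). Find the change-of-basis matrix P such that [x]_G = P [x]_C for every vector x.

Column j of P is [bj]_G, since P maps C-coordinates to G-coordinates.
Expressing b1 in G: b1 = c1 - 2c2, so column 1 of P is (1, -2).
Doing the same for each bj gives P = [[1, 1], [-2, 2]].

[[1, 1], [-2, 2]]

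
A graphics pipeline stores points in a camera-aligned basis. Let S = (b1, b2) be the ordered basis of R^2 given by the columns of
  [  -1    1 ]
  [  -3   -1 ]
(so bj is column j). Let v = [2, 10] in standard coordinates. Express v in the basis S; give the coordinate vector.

[v]_S is the unique c with M c = v, where M has columns b1, b2.
System: -c_1 + c_2 = 2, -3c_1 - c_2 = 10; solving gives c_1 = -3, c_2 = -1.
Check: -3b1 - b2 = [2, 10].

[-3, -1]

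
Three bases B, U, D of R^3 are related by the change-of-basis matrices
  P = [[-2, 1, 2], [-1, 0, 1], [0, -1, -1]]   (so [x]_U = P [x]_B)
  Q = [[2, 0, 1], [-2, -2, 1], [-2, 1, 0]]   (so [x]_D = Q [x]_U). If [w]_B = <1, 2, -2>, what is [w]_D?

<-8, 14, 5>

Composing the changes, [w]_D = Q P [w]_B.
Q P = [[-4, 1, 3], [6, -3, -7], [3, -2, -3]]; applying this to <1, 2, -2> gives <-8, 14, 5>.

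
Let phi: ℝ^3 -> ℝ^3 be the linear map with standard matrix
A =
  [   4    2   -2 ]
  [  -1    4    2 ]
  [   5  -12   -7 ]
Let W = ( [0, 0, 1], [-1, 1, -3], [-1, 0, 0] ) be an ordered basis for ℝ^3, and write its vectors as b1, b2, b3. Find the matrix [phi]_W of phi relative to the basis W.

Let P have columns b1, ..., b3. Then [phi]_W = P^(-1) A P.
Here det P = 1, so P^(-1) is integer; computing A P first and then P^(-1)(A P) gives [[-1, 1, -2], [2, -1, 1], [0, -3, 3]].

[[-1, 1, -2], [2, -1, 1], [0, -3, 3]]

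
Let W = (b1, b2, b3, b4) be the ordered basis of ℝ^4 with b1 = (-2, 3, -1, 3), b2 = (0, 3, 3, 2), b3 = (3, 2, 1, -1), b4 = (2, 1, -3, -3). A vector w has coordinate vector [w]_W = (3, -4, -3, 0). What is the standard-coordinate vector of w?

(-15, -9, -18, 4)

w = M [w]_W, where M has columns b1, ..., b4.
Carrying out the matrix-vector product, w = (-15, -9, -18, 4).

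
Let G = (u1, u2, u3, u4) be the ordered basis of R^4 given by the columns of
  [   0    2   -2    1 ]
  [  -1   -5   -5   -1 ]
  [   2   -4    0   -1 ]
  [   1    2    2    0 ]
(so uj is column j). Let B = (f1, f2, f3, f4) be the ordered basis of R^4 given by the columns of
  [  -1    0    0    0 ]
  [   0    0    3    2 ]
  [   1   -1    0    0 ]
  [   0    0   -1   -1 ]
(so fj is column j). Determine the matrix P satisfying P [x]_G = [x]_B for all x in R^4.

[[0, -2, 2, -1], [-2, 2, 2, 0], [1, -1, -1, -1], [-2, -1, -1, 1]]

Take x = uj: its G-coordinates are the j-th standard unit vector, so P e_j — column j of P — equals [uj]_B.
u1 = 0·f1 - 2f2 + f3 - 2f4, giving column 1 = <0, -2, 1, -2>; repeating for each j gives P = [[0, -2, 2, -1], [-2, 2, 2, 0], [1, -1, -1, -1], [-2, -1, -1, 1]].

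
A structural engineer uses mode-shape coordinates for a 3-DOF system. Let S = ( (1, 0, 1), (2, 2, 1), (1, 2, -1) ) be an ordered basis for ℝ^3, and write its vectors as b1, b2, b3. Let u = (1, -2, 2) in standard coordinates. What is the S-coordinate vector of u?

(3, -1, 0)

Write u = c_1 b1 + ... + c_3 b3 and solve for the c_i.
Row-reducing the augmented matrix [M | u] gives c = (3, -1, 0).
Check: 3b1 - b2 + 0·b3 = (1, -2, 2).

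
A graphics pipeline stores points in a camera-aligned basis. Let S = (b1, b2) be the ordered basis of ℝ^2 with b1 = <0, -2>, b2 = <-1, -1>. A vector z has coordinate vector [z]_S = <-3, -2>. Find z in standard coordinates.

z = M [z]_S, where M has columns b1, b2.
Carrying out the matrix-vector product, z = <2, 8>.

<2, 8>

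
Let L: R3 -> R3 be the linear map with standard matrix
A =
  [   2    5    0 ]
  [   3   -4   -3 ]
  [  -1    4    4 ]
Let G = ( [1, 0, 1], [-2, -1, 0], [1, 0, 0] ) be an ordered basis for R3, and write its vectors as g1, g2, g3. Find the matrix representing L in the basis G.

Let P have columns g1, ..., g3. Then [L]_G = P^(-1) A P.
Here det P = 1, so P^(-1) is integer; computing A P first and then P^(-1)(A P) gives [[3, -2, -1], [0, 2, -3], [-1, -3, -3]].

[[3, -2, -1], [0, 2, -3], [-1, -3, -3]]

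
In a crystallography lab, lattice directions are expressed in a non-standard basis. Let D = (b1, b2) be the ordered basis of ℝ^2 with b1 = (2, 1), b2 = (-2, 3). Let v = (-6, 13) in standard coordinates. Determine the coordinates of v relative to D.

[v]_D is the unique c with M c = v, where M has columns b1, b2.
System: 2c_1 - 2c_2 = -6, c_1 + 3c_2 = 13; solving gives c_1 = 1, c_2 = 4.
Check: b1 + 4b2 = (-6, 13).

(1, 4)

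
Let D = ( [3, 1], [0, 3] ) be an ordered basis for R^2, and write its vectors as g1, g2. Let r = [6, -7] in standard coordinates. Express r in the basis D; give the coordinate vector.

We seek scalars with c_1 g1 + c_2 g2 = r; equivalently solve M c = r where the columns of M are g1, g2.
System: 3c_1 + 0c_2 = 6, c_1 + 3c_2 = -7; solving gives c_1 = 2, c_2 = -3.
Check: 2g1 - 3g2 = [6, -7].

[2, -3]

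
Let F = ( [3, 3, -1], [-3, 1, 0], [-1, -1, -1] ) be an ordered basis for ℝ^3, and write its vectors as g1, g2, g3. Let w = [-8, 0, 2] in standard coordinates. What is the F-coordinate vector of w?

Write w = c_1 g1 + ... + c_3 g3 and solve for the c_i.
Gaussian elimination on [M | w] yields c = (-1, 2, -1).
Check: -g1 + 2g2 - g3 = [-8, 0, 2].

[-1, 2, -1]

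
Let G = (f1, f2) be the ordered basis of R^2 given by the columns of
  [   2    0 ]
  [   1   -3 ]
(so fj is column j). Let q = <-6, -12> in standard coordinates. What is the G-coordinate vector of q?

<-3, 3>

Write q = c_1 f1 + c_2 f2 and solve for the c_i.
System: 2c_1 + 0c_2 = -6, c_1 - 3c_2 = -12; solving gives c_1 = -3, c_2 = 3.
Check: -3f1 + 3f2 = <-6, -12>.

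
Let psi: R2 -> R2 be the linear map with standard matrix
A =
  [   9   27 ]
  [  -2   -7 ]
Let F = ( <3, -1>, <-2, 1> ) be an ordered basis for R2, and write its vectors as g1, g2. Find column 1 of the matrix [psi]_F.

Compute psi(g1) = A g1 = <0, 1> in standard coordinates.
Then write this in F-coordinates: solve for y in y_1 g1 + y_2 g2 = <0, 1>.
This gives y = <2, 3>, which is column 1 of [psi]_F.

<2, 3>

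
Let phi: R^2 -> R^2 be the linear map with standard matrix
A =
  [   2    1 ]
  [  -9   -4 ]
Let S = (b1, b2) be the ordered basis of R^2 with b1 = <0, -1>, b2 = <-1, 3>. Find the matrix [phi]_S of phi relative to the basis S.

Let P have columns b1, b2. Then [phi]_S = P^(-1) A P.
Here det P = -1, so P^(-1) is integer; computing A P first and then P^(-1)(A P) gives [[-1, 0], [1, -1]].

[[-1, 0], [1, -1]]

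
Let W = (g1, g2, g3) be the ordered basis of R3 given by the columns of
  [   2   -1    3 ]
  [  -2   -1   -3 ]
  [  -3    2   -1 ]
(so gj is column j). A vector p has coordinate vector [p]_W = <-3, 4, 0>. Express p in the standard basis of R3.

<-10, 2, 17>

By definition p = -3g1 + 4g2 + 0·g3.
Summing componentwise gives <-10, 2, 17>.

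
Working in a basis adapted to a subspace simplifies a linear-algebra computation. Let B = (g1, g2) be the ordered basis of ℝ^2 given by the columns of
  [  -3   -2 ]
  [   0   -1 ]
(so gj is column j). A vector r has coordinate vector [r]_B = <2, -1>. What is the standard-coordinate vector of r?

<-4, 1>

The coordinates say r = 2g1 - g2; adding the scaled basis vectors gives <-4, 1>.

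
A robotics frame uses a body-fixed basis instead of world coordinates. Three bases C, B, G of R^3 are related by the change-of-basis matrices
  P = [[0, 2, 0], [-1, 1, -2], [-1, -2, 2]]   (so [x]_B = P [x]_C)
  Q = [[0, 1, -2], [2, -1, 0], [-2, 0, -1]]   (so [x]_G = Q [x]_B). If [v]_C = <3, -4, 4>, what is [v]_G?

First [v]_B = P [v]_C = <-8, -15, 13>.
Then [v]_G = Q [v]_B = <-41, -1, 3>.

<-41, -1, 3>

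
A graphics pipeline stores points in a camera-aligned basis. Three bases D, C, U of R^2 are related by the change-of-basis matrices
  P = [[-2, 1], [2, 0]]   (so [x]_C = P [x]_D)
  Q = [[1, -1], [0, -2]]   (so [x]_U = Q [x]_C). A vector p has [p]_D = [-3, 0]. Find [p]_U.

Apply P to get C-coordinates [6, -6], then Q to get U-coordinates.
The result is [p]_U = [12, 12].

[12, 12]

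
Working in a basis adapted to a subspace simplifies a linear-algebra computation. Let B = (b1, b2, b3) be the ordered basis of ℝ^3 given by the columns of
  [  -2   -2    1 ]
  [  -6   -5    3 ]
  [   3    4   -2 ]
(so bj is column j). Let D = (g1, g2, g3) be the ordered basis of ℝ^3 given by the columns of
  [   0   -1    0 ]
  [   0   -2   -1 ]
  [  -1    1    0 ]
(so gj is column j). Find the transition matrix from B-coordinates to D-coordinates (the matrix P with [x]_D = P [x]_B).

[[-1, -2, 1], [2, 2, -1], [2, 1, -1]]

Let M have columns bj and N have columns gj. Then for every x, N [x]_D = x = M [x]_B, so P = N^(-1) M.
Since det N = -1, N^(-1) has integer entries; multiplying gives P = [[-1, -2, 1], [2, 2, -1], [2, 1, -1]].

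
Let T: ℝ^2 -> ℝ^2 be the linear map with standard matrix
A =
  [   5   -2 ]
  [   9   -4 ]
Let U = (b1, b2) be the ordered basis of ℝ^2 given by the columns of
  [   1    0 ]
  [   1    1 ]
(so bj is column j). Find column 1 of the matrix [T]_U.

Column 1 of [T]_U is the U-coordinate vector of T(b1).
In standard coordinates T(b1) = A b1 = <3, 5>.
Converting to U: <3, 5> = 3b1 + 2b2, so the coordinate vector is <3, 2>.

<3, 2>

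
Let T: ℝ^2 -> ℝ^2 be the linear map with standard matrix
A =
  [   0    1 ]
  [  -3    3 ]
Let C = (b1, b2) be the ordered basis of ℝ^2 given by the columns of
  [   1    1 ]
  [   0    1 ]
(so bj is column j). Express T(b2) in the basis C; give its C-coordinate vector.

[1, 0]

Column 2 of [T]_C is the C-coordinate vector of T(b2).
In standard coordinates T(b2) = A b2 = [1, 0].
Converting to C: [1, 0] = b1 + 0·b2, so the coordinate vector is [1, 0].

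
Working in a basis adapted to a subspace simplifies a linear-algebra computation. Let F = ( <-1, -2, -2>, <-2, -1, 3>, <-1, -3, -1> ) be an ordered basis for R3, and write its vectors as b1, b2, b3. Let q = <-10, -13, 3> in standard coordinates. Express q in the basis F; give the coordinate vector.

[q]_F is the unique c with M c = q, where M has columns b1, ..., b3.
Solving this 3x3 system gives c = (2, 3, 2).
Check: 2b1 + 3b2 + 2b3 = <-10, -13, 3>.

<2, 3, 2>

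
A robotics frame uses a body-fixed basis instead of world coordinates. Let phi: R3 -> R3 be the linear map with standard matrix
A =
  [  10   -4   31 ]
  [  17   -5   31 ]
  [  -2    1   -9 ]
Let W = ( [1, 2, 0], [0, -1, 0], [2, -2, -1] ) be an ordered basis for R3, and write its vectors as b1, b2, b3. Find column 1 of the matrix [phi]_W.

[2, -3, 0]

Compute phi(b1) = A b1 = [2, 7, 0] in standard coordinates.
Then write this in W-coordinates: solve for y in y_1 b1 + ... + y_3 b3 = [2, 7, 0].
This gives y = [2, -3, 0], which is column 1 of [phi]_W.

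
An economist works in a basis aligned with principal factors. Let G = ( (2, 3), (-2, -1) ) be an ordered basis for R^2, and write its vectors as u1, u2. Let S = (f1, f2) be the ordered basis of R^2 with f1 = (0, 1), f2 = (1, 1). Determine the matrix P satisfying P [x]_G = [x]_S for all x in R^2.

Column j of P is [uj]_S, since P maps G-coordinates to S-coordinates.
Expressing u1 in S: u1 = f1 + 2f2, so column 1 of P is (1, 2).
Doing the same for each uj gives P = [[1, 1], [2, -2]].

[[1, 1], [2, -2]]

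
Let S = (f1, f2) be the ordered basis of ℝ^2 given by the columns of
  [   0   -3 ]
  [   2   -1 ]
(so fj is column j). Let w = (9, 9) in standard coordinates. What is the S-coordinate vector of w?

[w]_S is the unique c with M c = w, where M has columns f1, f2.
System: 0c_1 - 3c_2 = 9, 2c_1 - c_2 = 9; solving gives c_1 = 3, c_2 = -3.
Check: 3f1 - 3f2 = (9, 9).

(3, -3)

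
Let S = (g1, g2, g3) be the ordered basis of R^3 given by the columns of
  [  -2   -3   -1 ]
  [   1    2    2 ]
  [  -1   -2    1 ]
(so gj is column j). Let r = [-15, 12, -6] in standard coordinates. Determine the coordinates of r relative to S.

[r]_S is the unique c with M c = r, where M has columns g1, ..., g3.
Solving this 3x3 system gives c = (2, 3, 2).
Check: 2g1 + 3g2 + 2g3 = [-15, 12, -6].

[2, 3, 2]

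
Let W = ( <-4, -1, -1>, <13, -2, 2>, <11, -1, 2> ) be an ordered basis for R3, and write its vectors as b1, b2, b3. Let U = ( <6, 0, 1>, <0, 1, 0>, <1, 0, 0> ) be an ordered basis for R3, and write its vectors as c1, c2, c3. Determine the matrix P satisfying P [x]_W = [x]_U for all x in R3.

Take x = bj: its W-coordinates are the j-th standard unit vector, so P e_j — column j of P — equals [bj]_U.
b1 = -c1 - c2 + 2c3, giving column 1 = <-1, -1, 2>; repeating for each j gives P = [[-1, 2, 2], [-1, -2, -1], [2, 1, -1]].

[[-1, 2, 2], [-1, -2, -1], [2, 1, -1]]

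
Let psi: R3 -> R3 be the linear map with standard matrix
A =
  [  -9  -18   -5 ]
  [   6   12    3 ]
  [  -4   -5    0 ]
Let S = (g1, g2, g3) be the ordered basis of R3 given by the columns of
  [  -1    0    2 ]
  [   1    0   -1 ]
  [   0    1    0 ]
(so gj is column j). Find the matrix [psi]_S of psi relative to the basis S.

With P the matrix whose columns are g1, ..., g3, [psi]_S = P^(-1) A P.
Column by column: psi(g1) = A g1 = [-9, 6, -1]; its S-coordinates [3, -1, -3] give column 1.
Continuing for each basis vector yields [psi]_S = [[3, 1, 0], [-1, 0, -3], [-3, -2, 0]].

[[3, 1, 0], [-1, 0, -3], [-3, -2, 0]]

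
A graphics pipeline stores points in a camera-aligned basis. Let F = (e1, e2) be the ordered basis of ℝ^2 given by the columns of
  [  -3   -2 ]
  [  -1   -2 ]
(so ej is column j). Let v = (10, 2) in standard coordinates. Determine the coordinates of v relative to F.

(-4, 1)

[v]_F is the unique c with M c = v, where M has columns e1, e2.
System: -3c_1 - 2c_2 = 10, -c_1 - 2c_2 = 2; solving gives c_1 = -4, c_2 = 1.
Check: -4e1 + e2 = (10, 2).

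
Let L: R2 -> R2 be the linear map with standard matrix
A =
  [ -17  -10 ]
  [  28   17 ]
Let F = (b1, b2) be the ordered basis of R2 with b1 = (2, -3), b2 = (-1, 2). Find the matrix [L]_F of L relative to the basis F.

With P the matrix whose columns are b1, b2, [L]_F = P^(-1) A P.
Column by column: L(b1) = A b1 = (-4, 5); its F-coordinates (-3, -2) give column 1.
Continuing for each basis vector yields [L]_F = [[-3, 0], [-2, 3]].

[[-3, 0], [-2, 3]]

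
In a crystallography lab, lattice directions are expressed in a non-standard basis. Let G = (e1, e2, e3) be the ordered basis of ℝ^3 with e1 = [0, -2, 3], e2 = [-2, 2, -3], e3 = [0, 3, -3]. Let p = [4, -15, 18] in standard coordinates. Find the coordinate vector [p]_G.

[p]_G is the unique c with M c = p, where M has columns e1, ..., e3.
Row-reducing the augmented matrix [M | p] gives c = (1, -2, -3).
Check: e1 - 2e2 - 3e3 = [4, -15, 18].

[1, -2, -3]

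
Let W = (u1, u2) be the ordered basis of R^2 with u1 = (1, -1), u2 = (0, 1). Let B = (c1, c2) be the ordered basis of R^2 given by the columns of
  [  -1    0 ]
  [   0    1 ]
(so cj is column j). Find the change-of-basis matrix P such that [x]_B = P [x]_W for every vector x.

[[-1, 0], [-1, 1]]

Column j of P is [uj]_B, since P maps W-coordinates to B-coordinates.
Expressing u1 in B: u1 = -c1 - c2, so column 1 of P is (-1, -1).
Doing the same for each uj gives P = [[-1, 0], [-1, 1]].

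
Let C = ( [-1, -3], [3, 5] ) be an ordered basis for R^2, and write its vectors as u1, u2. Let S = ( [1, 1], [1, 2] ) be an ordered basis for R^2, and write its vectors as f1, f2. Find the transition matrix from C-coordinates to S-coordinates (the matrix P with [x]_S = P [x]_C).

Column j of P is [uj]_S, since P maps C-coordinates to S-coordinates.
Expressing u1 in S: u1 = f1 - 2f2, so column 1 of P is [1, -2].
Doing the same for each uj gives P = [[1, 1], [-2, 2]].

[[1, 1], [-2, 2]]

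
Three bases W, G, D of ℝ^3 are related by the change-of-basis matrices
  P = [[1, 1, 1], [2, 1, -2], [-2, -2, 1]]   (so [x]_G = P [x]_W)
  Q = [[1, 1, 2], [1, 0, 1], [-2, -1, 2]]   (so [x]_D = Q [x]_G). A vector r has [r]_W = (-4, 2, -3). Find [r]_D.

Apply P to get G-coordinates (-5, 0, 1), then Q to get D-coordinates.
The result is [r]_D = (-3, -4, 12).

(-3, -4, 12)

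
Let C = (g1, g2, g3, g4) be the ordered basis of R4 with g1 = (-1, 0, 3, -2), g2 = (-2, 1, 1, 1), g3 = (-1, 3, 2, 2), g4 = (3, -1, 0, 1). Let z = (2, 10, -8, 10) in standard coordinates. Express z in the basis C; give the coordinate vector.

(-4, -4, 4, -2)

[z]_C is the unique c with M c = z, where M has columns g1, ..., g4.
Gaussian elimination on [M | z] yields c = (-4, -4, 4, -2).
Check: -4g1 - 4g2 + 4g3 - 2g4 = (2, 10, -8, 10).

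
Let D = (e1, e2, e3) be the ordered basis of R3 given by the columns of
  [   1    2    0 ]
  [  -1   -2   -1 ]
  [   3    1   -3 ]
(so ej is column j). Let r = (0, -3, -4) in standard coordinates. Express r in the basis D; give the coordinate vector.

(2, -1, 3)

Write r = c_1 e1 + ... + c_3 e3 and solve for the c_i.
Solving this 3x3 system gives c = (2, -1, 3).
Check: 2e1 - e2 + 3e3 = (0, -3, -4).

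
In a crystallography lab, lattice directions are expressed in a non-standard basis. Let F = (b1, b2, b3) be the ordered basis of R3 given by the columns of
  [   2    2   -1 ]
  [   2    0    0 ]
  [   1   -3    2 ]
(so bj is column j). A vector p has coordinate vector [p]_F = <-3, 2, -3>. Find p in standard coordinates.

By definition p = -3b1 + 2b2 - 3b3.
Summing componentwise gives <1, -6, -15>.

<1, -6, -15>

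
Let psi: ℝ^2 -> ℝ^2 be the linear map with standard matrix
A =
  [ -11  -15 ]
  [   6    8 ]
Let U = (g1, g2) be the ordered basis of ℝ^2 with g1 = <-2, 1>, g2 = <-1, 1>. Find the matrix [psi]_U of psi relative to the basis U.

[[-3, 2], [-1, 0]]

The j-th column of [psi]_U is [psi(gj)]_U.
psi(g1) = A g1 = <7, -4> = -3g1 - g2, so column 1 is <-3, -1>.
Repeating for g2 and assembling the columns gives [[-3, 2], [-1, 0]].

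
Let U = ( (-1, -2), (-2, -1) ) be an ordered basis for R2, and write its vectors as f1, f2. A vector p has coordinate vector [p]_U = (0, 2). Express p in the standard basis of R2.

(-4, -2)

p = M [p]_U, where M has columns f1, f2.
Carrying out the matrix-vector product, p = (-4, -2).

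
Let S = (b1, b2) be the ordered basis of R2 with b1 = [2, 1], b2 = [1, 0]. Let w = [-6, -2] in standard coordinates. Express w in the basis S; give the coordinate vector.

[-2, -2]

[w]_S is the unique c with M c = w, where M has columns b1, b2.
System: 2c_1 + c_2 = -6, c_1 + 0c_2 = -2; solving gives c_1 = -2, c_2 = -2.
Check: -2b1 - 2b2 = [-6, -2].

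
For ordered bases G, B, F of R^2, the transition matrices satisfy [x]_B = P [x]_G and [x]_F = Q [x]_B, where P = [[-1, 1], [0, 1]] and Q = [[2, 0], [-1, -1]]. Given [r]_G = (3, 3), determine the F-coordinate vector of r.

(0, -3)

Apply P to get B-coordinates (0, 3), then Q to get F-coordinates.
The result is [r]_F = (0, -3).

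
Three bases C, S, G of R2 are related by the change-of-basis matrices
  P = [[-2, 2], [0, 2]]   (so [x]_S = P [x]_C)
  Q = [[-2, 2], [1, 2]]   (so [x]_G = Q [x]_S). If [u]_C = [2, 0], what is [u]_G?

[8, -4]

Apply P to get S-coordinates [-4, 0], then Q to get G-coordinates.
The result is [u]_G = [8, -4].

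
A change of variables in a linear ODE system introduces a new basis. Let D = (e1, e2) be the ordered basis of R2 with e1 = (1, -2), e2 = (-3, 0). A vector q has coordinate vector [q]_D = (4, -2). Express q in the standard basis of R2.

(10, -8)

The coordinates say q = 4e1 - 2e2; adding the scaled basis vectors gives (10, -8).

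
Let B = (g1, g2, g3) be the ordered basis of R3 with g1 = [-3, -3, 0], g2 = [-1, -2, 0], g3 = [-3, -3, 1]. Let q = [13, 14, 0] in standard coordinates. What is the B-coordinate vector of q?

[-4, -1, 0]

We seek scalars with c_1 g1 + ... + c_3 g3 = q; equivalently solve M c = q where the columns of M are g1, ..., g3.
Row-reducing the augmented matrix [M | q] gives c = (-4, -1, 0).
Check: -4g1 - g2 + 0·g3 = [13, 14, 0].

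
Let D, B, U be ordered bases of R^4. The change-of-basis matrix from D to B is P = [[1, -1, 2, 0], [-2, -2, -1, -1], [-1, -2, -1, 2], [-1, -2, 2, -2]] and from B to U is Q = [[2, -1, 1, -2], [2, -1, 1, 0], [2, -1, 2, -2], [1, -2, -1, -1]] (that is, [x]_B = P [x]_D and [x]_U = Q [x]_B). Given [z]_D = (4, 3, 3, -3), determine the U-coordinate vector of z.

(5, 9, -14, 52)

First [z]_B = P [z]_D = (7, -14, -19, 2).
Then [z]_U = Q [z]_B = (5, 9, -14, 52).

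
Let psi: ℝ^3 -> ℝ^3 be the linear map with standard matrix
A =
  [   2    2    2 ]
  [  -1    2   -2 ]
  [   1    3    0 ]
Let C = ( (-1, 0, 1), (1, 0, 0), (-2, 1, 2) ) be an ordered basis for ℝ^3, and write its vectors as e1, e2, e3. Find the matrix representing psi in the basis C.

Let P have columns e1, ..., e3. Then [psi]_C = P^(-1) A P.
Here det P = 1, so P^(-1) is integer; computing A P first and then P^(-1)(A P) gives [[1, 3, 1], [-1, 3, 3], [-1, -1, 0]].

[[1, 3, 1], [-1, 3, 3], [-1, -1, 0]]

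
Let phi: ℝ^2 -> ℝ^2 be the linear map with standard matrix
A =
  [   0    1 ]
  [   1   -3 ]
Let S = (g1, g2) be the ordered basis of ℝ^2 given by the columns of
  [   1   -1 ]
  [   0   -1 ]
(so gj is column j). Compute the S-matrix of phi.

The j-th column of [phi]_S is [phi(gj)]_S.
phi(g1) = A g1 = [0, 1] = -g1 - g2, so column 1 is [-1, -1].
Repeating for g2 and assembling the columns gives [[-1, -3], [-1, -2]].

[[-1, -3], [-1, -2]]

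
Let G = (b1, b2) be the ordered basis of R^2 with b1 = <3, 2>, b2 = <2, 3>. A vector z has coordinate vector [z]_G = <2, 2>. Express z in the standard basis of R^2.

<10, 10>

z = M [z]_G, where M has columns b1, b2.
Carrying out the matrix-vector product, z = <10, 10>.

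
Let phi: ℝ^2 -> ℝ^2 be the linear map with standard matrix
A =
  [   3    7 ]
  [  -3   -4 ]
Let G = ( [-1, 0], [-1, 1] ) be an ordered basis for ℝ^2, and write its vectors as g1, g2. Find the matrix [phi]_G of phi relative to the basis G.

Let P have columns g1, g2. Then [phi]_G = P^(-1) A P.
Here det P = -1, so P^(-1) is integer; computing A P first and then P^(-1)(A P) gives [[0, -3], [3, -1]].

[[0, -3], [3, -1]]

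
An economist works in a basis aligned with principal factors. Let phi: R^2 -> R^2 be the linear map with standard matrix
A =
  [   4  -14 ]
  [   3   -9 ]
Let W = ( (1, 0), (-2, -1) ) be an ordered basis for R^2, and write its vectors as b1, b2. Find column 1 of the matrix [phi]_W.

Column 1 of [phi]_W is the W-coordinate vector of phi(b1).
In standard coordinates phi(b1) = A b1 = (4, 3).
Converting to W: (4, 3) = -2b1 - 3b2, so the coordinate vector is (-2, -3).

(-2, -3)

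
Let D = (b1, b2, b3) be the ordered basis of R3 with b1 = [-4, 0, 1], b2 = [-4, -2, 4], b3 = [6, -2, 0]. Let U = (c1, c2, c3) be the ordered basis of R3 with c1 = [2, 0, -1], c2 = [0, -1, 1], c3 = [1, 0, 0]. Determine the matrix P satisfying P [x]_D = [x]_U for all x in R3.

[[-1, -2, 2], [0, 2, 2], [-2, 0, 2]]

Column j of P is [bj]_U, since P maps D-coordinates to U-coordinates.
Expressing b1 in U: b1 = -c1 + 0·c2 - 2c3, so column 1 of P is [-1, 0, -2].
Doing the same for each bj gives P = [[-1, -2, 2], [0, 2, 2], [-2, 0, 2]].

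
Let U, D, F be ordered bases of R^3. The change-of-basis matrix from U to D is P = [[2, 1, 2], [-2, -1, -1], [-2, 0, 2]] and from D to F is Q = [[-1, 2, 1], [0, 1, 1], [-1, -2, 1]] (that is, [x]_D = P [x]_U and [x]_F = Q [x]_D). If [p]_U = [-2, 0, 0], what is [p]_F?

[16, 8, 0]

First [p]_D = P [p]_U = [-4, 4, 4].
Then [p]_F = Q [p]_D = [16, 8, 0].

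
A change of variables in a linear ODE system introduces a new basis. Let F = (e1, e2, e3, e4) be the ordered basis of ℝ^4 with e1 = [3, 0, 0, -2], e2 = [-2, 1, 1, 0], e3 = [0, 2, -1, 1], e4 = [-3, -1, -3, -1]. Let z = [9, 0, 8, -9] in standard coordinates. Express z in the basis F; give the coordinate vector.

[4, 3, -2, -1]

[z]_F is the unique c with M c = z, where M has columns e1, ..., e4.
Row-reducing the augmented matrix [M | z] gives c = (4, 3, -2, -1).
Check: 4e1 + 3e2 - 2e3 - e4 = [9, 0, 8, -9].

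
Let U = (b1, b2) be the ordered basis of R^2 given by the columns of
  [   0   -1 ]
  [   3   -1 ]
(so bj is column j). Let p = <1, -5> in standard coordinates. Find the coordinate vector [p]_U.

We seek scalars with c_1 b1 + c_2 b2 = p; equivalently solve M c = p where the columns of M are b1, b2.
System: 0c_1 - c_2 = 1, 3c_1 - c_2 = -5; solving gives c_1 = -2, c_2 = -1.
Check: -2b1 - b2 = <1, -5>.

<-2, -1>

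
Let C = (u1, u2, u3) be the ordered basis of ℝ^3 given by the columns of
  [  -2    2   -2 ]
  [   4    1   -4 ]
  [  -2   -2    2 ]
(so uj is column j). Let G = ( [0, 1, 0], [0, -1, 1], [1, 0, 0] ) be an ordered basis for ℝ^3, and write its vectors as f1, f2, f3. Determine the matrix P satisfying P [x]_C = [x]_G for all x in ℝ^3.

[[2, -1, -2], [-2, -2, 2], [-2, 2, -2]]

Let M have columns uj and N have columns fj. Then for every x, N [x]_G = x = M [x]_C, so P = N^(-1) M.
Since det N = 1, N^(-1) has integer entries; multiplying gives P = [[2, -1, -2], [-2, -2, 2], [-2, 2, -2]].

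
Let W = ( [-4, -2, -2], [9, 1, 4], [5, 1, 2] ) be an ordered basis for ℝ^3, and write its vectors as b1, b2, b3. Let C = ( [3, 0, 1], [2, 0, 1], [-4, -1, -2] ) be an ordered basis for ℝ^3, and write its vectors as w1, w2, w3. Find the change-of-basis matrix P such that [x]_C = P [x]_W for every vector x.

Column j of P is [bj]_C, since P maps W-coordinates to C-coordinates.
Expressing b1 in C: b1 = 0·w1 + 2w2 + 2w3, so column 1 of P is [0, 2, 2].
Doing the same for each bj gives P = [[0, 1, 1], [2, 1, -1], [2, -1, -1]].

[[0, 1, 1], [2, 1, -1], [2, -1, -1]]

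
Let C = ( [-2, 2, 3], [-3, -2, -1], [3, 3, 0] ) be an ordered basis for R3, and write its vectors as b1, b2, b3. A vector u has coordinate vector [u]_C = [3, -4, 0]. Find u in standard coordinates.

The coordinates say u = 3b1 - 4b2 + 0·b3; adding the scaled basis vectors gives [6, 14, 13].

[6, 14, 13]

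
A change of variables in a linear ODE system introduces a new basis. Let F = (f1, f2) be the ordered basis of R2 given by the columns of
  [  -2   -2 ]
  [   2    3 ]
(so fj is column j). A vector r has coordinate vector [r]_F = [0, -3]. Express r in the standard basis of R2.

r = M [r]_F, where M has columns f1, f2.
Carrying out the matrix-vector product, r = [6, -9].

[6, -9]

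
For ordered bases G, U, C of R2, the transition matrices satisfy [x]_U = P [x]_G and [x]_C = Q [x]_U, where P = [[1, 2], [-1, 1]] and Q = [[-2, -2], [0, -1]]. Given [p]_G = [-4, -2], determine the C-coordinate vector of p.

First [p]_U = P [p]_G = [-8, 2].
Then [p]_C = Q [p]_U = [12, -2].

[12, -2]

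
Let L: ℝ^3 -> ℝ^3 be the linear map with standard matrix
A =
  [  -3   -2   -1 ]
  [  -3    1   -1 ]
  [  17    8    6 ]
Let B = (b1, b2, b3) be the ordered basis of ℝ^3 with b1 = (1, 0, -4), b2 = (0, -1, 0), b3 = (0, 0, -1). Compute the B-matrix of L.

With P the matrix whose columns are b1, ..., b3, [L]_B = P^(-1) A P.
Column by column: L(b1) = A b1 = (1, 1, -7); its B-coordinates (1, -1, 3) give column 1.
Continuing for each basis vector yields [L]_B = [[1, 2, 1], [-1, 1, -1], [3, 0, 2]].

[[1, 2, 1], [-1, 1, -1], [3, 0, 2]]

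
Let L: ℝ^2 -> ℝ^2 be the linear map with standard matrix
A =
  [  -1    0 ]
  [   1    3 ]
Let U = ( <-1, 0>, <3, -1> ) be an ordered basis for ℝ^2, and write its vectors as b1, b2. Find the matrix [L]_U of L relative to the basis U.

[[2, 3], [1, 0]]

With P the matrix whose columns are b1, b2, [L]_U = P^(-1) A P.
Column by column: L(b1) = A b1 = <1, -1>; its U-coordinates <2, 1> give column 1.
Continuing for each basis vector yields [L]_U = [[2, 3], [1, 0]].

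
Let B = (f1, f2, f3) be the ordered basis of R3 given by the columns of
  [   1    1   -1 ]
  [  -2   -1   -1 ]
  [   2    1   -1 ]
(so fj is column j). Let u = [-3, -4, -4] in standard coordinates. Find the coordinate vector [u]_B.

[u]_B is the unique c with M c = u, where M has columns f1, ..., f3.
Solving this 3x3 system gives c = (-1, 2, 4).
Check: -f1 + 2f2 + 4f3 = [-3, -4, -4].

[-1, 2, 4]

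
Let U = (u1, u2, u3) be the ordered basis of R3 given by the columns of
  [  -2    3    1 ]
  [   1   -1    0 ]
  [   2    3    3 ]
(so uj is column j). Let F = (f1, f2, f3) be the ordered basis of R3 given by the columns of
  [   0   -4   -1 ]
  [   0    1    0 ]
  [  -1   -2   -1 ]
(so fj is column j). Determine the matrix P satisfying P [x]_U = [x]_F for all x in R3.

Let M have columns uj and N have columns fj. Then for every x, N [x]_F = x = M [x]_U, so P = N^(-1) M.
Since det N = -1, N^(-1) has integer entries; multiplying gives P = [[-2, -2, -2], [1, -1, 0], [-2, 1, -1]].

[[-2, -2, -2], [1, -1, 0], [-2, 1, -1]]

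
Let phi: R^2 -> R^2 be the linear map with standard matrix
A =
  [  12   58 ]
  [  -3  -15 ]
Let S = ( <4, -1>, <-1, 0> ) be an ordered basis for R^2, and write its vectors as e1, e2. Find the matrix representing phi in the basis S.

Let P have columns e1, e2. Then [phi]_S = P^(-1) A P.
Here det P = -1, so P^(-1) is integer; computing A P first and then P^(-1)(A P) gives [[-3, -3], [-2, 0]].

[[-3, -3], [-2, 0]]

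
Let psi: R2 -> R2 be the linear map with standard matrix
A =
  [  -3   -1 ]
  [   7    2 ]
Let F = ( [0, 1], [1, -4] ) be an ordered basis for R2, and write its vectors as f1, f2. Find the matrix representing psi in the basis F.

The j-th column of [psi]_F is [psi(fj)]_F.
psi(f1) = A f1 = [-1, 2] = -2f1 - f2, so column 1 is [-2, -1].
Repeating for f2 and assembling the columns gives [[-2, 3], [-1, 1]].

[[-2, 3], [-1, 1]]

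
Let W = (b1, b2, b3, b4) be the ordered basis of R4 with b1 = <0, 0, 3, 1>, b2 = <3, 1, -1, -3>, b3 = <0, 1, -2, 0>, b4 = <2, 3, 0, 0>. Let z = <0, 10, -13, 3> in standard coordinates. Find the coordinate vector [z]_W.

<-3, -2, 3, 3>

[z]_W is the unique c with M c = z, where M has columns b1, ..., b4.
Row-reducing the augmented matrix [M | z] gives c = (-3, -2, 3, 3).
Check: -3b1 - 2b2 + 3b3 + 3b4 = <0, 10, -13, 3>.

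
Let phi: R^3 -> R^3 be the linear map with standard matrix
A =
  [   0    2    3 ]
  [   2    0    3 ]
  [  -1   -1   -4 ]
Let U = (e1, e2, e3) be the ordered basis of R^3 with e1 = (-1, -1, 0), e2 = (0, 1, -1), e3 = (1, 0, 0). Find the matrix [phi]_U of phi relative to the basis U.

[[0, 0, -1], [-2, -3, 1], [-2, -1, -1]]

With P the matrix whose columns are e1, ..., e3, [phi]_U = P^(-1) A P.
Column by column: phi(e1) = A e1 = (-2, -2, 2); its U-coordinates (0, -2, -2) give column 1.
Continuing for each basis vector yields [phi]_U = [[0, 0, -1], [-2, -3, 1], [-2, -1, -1]].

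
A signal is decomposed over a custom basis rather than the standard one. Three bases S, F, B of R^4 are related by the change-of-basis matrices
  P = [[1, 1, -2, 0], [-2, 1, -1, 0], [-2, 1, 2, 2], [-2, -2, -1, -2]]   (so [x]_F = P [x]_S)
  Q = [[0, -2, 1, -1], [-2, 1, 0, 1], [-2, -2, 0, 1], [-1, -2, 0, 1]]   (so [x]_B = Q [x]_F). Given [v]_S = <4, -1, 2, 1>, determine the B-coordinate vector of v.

<29, -19, 14, 13>

First [v]_F = P [v]_S = <-1, -11, -3, -10>.
Then [v]_B = Q [v]_F = <29, -19, 14, 13>.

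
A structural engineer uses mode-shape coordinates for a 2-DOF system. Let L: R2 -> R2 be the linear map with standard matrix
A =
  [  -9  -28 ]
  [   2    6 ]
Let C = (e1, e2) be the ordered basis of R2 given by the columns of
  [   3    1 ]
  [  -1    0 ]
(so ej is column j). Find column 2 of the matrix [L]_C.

[-2, -3]

Column 2 of [L]_C is the C-coordinate vector of L(e2).
In standard coordinates L(e2) = A e2 = [-9, 2].
Converting to C: [-9, 2] = -2e1 - 3e2, so the coordinate vector is [-2, -3].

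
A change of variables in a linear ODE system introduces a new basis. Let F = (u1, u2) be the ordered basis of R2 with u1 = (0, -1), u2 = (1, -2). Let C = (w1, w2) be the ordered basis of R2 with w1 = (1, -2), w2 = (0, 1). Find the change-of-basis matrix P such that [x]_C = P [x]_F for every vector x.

Take x = uj: its F-coordinates are the j-th standard unit vector, so P e_j — column j of P — equals [uj]_C.
u1 = 0·w1 - w2, giving column 1 = (0, -1); repeating for each j gives P = [[0, 1], [-1, 0]].

[[0, 1], [-1, 0]]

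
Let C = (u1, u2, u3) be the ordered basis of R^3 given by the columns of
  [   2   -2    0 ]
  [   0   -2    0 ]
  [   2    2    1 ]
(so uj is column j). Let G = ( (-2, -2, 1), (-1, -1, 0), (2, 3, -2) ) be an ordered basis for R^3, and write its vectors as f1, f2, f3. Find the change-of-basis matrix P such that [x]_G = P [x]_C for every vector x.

Column j of P is [uj]_G, since P maps C-coordinates to G-coordinates.
Expressing u1 in G: u1 = -2f1 - 2f2 - 2f3, so column 1 of P is (-2, -2, -2).
Doing the same for each uj gives P = [[-2, 2, 1], [-2, -2, -2], [-2, 0, 0]].

[[-2, 2, 1], [-2, -2, -2], [-2, 0, 0]]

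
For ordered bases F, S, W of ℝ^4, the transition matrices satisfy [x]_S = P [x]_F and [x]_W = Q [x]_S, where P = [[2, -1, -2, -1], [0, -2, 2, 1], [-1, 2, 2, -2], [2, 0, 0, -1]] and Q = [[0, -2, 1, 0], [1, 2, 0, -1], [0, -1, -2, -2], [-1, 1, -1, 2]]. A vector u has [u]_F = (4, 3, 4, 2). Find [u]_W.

Apply P to get S-coordinates (-5, 4, 6, 6), then Q to get W-coordinates.
The result is [u]_W = (-2, -3, -28, 15).

(-2, -3, -28, 15)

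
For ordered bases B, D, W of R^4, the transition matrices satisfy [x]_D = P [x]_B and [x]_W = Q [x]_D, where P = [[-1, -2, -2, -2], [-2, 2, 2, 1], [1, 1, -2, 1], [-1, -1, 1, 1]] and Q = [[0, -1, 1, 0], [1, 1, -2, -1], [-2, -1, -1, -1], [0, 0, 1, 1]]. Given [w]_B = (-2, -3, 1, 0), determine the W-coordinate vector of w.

(-7, 14, -11, -1)

Apply P to get D-coordinates (6, 0, -7, 6), then Q to get W-coordinates.
The result is [w]_W = (-7, 14, -11, -1).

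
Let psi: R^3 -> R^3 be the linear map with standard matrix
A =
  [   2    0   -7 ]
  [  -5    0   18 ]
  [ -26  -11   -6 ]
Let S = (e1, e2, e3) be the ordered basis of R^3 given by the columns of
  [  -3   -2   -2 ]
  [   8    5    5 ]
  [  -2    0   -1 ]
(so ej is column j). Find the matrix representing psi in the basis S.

With P the matrix whose columns are e1, ..., e3, [psi]_S = P^(-1) A P.
Column by column: psi(e1) = A e1 = (8, -21, 2); its S-coordinates (-2, -3, 2) give column 1.
Continuing for each basis vector yields [psi]_S = [[-2, 0, -1], [-3, -1, 1], [2, 3, -1]].

[[-2, 0, -1], [-3, -1, 1], [2, 3, -1]]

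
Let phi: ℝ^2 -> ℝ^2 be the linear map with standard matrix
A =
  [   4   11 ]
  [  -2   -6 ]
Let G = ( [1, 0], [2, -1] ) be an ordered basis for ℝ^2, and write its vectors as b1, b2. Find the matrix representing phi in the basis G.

[[0, 1], [2, -2]]

The j-th column of [phi]_G is [phi(bj)]_G.
phi(b1) = A b1 = [4, -2] = 0·b1 + 2b2, so column 1 is [0, 2].
Repeating for b2 and assembling the columns gives [[0, 1], [2, -2]].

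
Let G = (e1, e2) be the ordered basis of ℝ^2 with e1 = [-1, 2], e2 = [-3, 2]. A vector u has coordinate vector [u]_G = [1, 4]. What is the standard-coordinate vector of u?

[-13, 10]

By definition u = e1 + 4e2.
Summing componentwise gives [-13, 10].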